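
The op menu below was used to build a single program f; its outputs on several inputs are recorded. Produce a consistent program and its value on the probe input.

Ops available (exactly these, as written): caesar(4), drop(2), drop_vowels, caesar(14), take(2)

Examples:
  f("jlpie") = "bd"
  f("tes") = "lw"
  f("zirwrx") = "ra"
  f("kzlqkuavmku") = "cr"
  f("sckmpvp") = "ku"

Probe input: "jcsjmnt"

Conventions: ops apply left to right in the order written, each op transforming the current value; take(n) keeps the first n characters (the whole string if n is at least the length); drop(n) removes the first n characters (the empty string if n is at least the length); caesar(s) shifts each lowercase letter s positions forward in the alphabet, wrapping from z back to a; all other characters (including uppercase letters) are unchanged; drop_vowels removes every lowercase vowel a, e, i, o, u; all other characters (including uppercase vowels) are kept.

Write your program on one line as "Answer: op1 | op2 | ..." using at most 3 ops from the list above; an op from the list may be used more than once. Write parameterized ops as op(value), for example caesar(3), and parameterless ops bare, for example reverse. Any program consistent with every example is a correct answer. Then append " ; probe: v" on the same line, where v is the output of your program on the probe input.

take(2) | caesar(14) | caesar(4) ; probe: "bu"

Check, running the answer program on each example:
  "jlpie" -> "jl" -> "xz" -> "bd"
  "tes" -> "te" -> "hs" -> "lw"
  "zirwrx" -> "zi" -> "nw" -> "ra"
  "kzlqkuavmku" -> "kz" -> "yn" -> "cr"
  "sckmpvp" -> "sc" -> "gq" -> "ku"
  probe: "jcsjmnt" -> "jc" -> "xq" -> "bu"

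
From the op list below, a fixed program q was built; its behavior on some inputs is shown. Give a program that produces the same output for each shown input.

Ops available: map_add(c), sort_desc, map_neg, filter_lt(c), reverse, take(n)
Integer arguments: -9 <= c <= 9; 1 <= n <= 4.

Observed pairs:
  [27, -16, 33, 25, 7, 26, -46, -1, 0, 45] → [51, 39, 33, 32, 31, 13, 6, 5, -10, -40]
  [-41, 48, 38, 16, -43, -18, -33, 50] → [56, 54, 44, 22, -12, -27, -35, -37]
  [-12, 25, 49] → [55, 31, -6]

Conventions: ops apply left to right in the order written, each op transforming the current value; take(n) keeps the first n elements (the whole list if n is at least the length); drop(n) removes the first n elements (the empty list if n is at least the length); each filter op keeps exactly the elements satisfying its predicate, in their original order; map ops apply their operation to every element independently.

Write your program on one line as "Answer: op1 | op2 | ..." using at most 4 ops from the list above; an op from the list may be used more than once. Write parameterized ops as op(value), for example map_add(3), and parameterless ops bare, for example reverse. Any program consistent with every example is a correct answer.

reverse | sort_desc | map_add(6)

Check, running the answer program on each example:
  [27, -16, 33, 25, 7, 26, -46, -1, 0, 45] -> [45, 0, -1, -46, 26, 7, 25, 33, -16, 27] -> [45, 33, 27, 26, 25, 7, 0, -1, -16, -46] -> [51, 39, 33, 32, 31, 13, 6, 5, -10, -40]
  [-41, 48, 38, 16, -43, -18, -33, 50] -> [50, -33, -18, -43, 16, 38, 48, -41] -> [50, 48, 38, 16, -18, -33, -41, -43] -> [56, 54, 44, 22, -12, -27, -35, -37]
  [-12, 25, 49] -> [49, 25, -12] -> [49, 25, -12] -> [55, 31, -6]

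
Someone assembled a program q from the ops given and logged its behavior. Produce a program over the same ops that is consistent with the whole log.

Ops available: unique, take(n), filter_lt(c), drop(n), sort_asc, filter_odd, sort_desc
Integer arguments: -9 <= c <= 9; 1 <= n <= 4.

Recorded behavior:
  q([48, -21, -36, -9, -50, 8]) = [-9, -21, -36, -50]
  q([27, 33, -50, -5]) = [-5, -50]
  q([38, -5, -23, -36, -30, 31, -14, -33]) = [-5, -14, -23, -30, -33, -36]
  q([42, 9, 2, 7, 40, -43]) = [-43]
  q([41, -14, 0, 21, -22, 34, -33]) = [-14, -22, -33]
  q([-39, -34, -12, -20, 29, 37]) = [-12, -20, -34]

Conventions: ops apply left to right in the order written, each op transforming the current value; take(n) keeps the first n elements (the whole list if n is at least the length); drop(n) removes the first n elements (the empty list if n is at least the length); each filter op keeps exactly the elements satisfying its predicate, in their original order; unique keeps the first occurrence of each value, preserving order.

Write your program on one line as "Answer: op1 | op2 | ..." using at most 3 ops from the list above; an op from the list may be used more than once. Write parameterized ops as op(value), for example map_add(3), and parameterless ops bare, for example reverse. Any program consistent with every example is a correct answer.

drop(1) | filter_lt(-2) | sort_desc

Check, running the answer program on each example:
  [48, -21, -36, -9, -50, 8] -> [-21, -36, -9, -50, 8] -> [-21, -36, -9, -50] -> [-9, -21, -36, -50]
  [27, 33, -50, -5] -> [33, -50, -5] -> [-50, -5] -> [-5, -50]
  [38, -5, -23, -36, -30, 31, -14, -33] -> [-5, -23, -36, -30, 31, -14, -33] -> [-5, -23, -36, -30, -14, -33] -> [-5, -14, -23, -30, -33, -36]
  [42, 9, 2, 7, 40, -43] -> [9, 2, 7, 40, -43] -> [-43] -> [-43]
  [41, -14, 0, 21, -22, 34, -33] -> [-14, 0, 21, -22, 34, -33] -> [-14, -22, -33] -> [-14, -22, -33]
  [-39, -34, -12, -20, 29, 37] -> [-34, -12, -20, 29, 37] -> [-34, -12, -20] -> [-12, -20, -34]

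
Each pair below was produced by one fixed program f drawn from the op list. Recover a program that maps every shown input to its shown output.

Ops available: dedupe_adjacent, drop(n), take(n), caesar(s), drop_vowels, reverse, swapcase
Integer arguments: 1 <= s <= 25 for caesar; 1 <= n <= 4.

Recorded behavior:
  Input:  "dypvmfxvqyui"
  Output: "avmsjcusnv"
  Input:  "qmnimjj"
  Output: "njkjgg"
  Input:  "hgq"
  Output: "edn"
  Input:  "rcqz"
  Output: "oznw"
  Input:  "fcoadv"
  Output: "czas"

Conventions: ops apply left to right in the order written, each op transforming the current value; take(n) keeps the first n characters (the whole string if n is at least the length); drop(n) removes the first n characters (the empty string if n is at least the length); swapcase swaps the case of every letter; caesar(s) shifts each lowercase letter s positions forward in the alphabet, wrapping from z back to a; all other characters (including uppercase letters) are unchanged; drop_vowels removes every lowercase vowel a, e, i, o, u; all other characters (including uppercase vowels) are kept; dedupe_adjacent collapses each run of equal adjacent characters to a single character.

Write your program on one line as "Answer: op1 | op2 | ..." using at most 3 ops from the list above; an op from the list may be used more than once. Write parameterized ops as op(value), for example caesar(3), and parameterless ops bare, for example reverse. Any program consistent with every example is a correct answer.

drop_vowels | caesar(23)

Check, running the answer program on each example:
  "dypvmfxvqyui" -> "dypvmfxvqy" -> "avmsjcusnv"
  "qmnimjj" -> "qmnmjj" -> "njkjgg"
  "hgq" -> "hgq" -> "edn"
  "rcqz" -> "rcqz" -> "oznw"
  "fcoadv" -> "fcdv" -> "czas"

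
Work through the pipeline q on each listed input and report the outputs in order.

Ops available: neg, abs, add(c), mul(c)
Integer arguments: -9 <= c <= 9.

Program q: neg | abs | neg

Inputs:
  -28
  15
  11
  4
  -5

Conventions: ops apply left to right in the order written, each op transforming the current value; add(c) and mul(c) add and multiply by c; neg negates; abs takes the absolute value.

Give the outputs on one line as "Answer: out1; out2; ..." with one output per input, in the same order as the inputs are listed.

Execution, op by op:
  -28 -> 28 -> 28 -> -28
  15 -> -15 -> 15 -> -15
  11 -> -11 -> 11 -> -11
  4 -> -4 -> 4 -> -4
  -5 -> 5 -> 5 -> -5

-28; -15; -11; -4; -5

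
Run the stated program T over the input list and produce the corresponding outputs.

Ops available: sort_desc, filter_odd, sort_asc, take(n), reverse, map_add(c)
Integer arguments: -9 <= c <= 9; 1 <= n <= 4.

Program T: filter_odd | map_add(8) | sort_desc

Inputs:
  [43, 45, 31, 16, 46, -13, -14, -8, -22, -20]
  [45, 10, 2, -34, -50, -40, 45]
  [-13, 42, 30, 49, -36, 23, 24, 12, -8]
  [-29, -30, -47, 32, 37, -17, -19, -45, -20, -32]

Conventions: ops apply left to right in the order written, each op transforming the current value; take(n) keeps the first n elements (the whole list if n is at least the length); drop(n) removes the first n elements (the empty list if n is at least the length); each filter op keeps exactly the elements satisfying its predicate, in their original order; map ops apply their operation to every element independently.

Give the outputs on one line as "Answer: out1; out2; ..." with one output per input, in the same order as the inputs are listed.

Execution, op by op:
  [43, 45, 31, 16, 46, -13, -14, -8, -22, -20] -> [43, 45, 31, -13] -> [51, 53, 39, -5] -> [53, 51, 39, -5]
  [45, 10, 2, -34, -50, -40, 45] -> [45, 45] -> [53, 53] -> [53, 53]
  [-13, 42, 30, 49, -36, 23, 24, 12, -8] -> [-13, 49, 23] -> [-5, 57, 31] -> [57, 31, -5]
  [-29, -30, -47, 32, 37, -17, -19, -45, -20, -32] -> [-29, -47, 37, -17, -19, -45] -> [-21, -39, 45, -9, -11, -37] -> [45, -9, -11, -21, -37, -39]

[53, 51, 39, -5]; [53, 53]; [57, 31, -5]; [45, -9, -11, -21, -37, -39]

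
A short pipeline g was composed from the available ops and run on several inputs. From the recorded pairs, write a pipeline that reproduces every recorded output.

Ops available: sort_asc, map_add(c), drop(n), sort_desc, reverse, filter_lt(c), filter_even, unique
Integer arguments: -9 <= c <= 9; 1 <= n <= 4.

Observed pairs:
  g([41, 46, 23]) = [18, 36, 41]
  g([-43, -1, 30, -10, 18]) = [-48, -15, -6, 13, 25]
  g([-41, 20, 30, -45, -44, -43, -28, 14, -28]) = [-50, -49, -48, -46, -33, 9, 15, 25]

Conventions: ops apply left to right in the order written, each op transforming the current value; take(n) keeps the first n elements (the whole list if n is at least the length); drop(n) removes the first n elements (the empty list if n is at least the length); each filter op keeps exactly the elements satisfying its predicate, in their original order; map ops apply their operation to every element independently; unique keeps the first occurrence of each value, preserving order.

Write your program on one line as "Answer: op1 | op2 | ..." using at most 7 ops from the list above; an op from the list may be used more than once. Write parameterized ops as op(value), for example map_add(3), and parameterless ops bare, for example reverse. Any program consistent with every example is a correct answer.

unique | reverse | sort_desc | map_add(-4) | sort_asc | map_add(-1)

Check, running the answer program on each example:
  [41, 46, 23] -> [41, 46, 23] -> [23, 46, 41] -> [46, 41, 23] -> [42, 37, 19] -> [19, 37, 42] -> [18, 36, 41]
  [-43, -1, 30, -10, 18] -> [-43, -1, 30, -10, 18] -> [18, -10, 30, -1, -43] -> [30, 18, -1, -10, -43] -> [26, 14, -5, -14, -47] -> [-47, -14, -5, 14, 26] -> [-48, -15, -6, 13, 25]
  [-41, 20, 30, -45, -44, -43, -28, 14, -28] -> [-41, 20, 30, -45, -44, -43, -28, 14] -> [14, -28, -43, -44, -45, 30, 20, -41] -> [30, 20, 14, -28, -41, -43, -44, -45] -> [26, 16, 10, -32, -45, -47, -48, -49] -> [-49, -48, -47, -45, -32, 10, 16, 26] -> [-50, -49, -48, -46, -33, 9, 15, 25]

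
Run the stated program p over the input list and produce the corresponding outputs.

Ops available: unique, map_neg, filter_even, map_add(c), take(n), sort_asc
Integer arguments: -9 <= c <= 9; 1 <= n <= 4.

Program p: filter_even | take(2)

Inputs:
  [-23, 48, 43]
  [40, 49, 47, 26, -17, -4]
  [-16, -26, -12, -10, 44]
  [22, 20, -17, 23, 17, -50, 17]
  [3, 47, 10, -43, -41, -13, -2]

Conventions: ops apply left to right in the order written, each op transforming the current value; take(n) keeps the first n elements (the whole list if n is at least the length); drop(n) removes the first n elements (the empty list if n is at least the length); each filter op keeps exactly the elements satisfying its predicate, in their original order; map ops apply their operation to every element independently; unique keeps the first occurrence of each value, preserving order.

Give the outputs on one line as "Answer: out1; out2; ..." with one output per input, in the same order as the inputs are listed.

[48]; [40, 26]; [-16, -26]; [22, 20]; [10, -2]

Execution, op by op:
  [-23, 48, 43] -> [48] -> [48]
  [40, 49, 47, 26, -17, -4] -> [40, 26, -4] -> [40, 26]
  [-16, -26, -12, -10, 44] -> [-16, -26, -12, -10, 44] -> [-16, -26]
  [22, 20, -17, 23, 17, -50, 17] -> [22, 20, -50] -> [22, 20]
  [3, 47, 10, -43, -41, -13, -2] -> [10, -2] -> [10, -2]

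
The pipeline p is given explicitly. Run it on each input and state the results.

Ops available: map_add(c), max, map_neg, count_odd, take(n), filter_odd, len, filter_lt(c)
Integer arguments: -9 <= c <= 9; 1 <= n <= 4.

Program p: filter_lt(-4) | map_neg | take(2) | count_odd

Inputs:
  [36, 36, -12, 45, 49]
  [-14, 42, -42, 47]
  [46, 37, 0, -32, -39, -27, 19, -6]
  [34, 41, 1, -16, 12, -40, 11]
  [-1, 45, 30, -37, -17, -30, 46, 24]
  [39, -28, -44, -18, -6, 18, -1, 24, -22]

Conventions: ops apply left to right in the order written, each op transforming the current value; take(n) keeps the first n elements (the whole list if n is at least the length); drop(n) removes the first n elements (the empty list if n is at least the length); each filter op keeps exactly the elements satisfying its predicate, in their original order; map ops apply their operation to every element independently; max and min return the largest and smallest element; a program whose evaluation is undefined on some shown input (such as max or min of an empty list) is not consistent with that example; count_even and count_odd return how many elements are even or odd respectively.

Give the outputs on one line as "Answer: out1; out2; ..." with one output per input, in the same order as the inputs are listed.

Execution, op by op:
  [36, 36, -12, 45, 49] -> [-12] -> [12] -> [12] -> 0
  [-14, 42, -42, 47] -> [-14, -42] -> [14, 42] -> [14, 42] -> 0
  [46, 37, 0, -32, -39, -27, 19, -6] -> [-32, -39, -27, -6] -> [32, 39, 27, 6] -> [32, 39] -> 1
  [34, 41, 1, -16, 12, -40, 11] -> [-16, -40] -> [16, 40] -> [16, 40] -> 0
  [-1, 45, 30, -37, -17, -30, 46, 24] -> [-37, -17, -30] -> [37, 17, 30] -> [37, 17] -> 2
  [39, -28, -44, -18, -6, 18, -1, 24, -22] -> [-28, -44, -18, -6, -22] -> [28, 44, 18, 6, 22] -> [28, 44] -> 0

0; 0; 1; 0; 2; 0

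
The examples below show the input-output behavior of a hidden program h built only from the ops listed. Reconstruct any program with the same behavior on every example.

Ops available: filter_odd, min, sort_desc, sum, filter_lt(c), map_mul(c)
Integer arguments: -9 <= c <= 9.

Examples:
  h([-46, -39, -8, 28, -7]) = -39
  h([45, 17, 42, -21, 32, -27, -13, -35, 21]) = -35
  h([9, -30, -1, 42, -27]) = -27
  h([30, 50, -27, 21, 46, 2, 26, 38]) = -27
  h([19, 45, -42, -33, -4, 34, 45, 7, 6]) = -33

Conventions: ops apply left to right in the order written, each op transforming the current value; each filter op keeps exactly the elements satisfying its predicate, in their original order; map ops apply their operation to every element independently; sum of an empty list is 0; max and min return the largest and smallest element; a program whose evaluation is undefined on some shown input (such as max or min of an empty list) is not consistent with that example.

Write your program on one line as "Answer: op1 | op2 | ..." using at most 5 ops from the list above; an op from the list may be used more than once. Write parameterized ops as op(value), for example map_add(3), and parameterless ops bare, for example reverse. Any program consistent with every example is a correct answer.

sort_desc | filter_odd | filter_lt(9) | min

Check, running the answer program on each example:
  [-46, -39, -8, 28, -7] -> [28, -7, -8, -39, -46] -> [-7, -39] -> [-7, -39] -> -39
  [45, 17, 42, -21, 32, -27, -13, -35, 21] -> [45, 42, 32, 21, 17, -13, -21, -27, -35] -> [45, 21, 17, -13, -21, -27, -35] -> [-13, -21, -27, -35] -> -35
  [9, -30, -1, 42, -27] -> [42, 9, -1, -27, -30] -> [9, -1, -27] -> [-1, -27] -> -27
  [30, 50, -27, 21, 46, 2, 26, 38] -> [50, 46, 38, 30, 26, 21, 2, -27] -> [21, -27] -> [-27] -> -27
  [19, 45, -42, -33, -4, 34, 45, 7, 6] -> [45, 45, 34, 19, 7, 6, -4, -33, -42] -> [45, 45, 19, 7, -33] -> [7, -33] -> -33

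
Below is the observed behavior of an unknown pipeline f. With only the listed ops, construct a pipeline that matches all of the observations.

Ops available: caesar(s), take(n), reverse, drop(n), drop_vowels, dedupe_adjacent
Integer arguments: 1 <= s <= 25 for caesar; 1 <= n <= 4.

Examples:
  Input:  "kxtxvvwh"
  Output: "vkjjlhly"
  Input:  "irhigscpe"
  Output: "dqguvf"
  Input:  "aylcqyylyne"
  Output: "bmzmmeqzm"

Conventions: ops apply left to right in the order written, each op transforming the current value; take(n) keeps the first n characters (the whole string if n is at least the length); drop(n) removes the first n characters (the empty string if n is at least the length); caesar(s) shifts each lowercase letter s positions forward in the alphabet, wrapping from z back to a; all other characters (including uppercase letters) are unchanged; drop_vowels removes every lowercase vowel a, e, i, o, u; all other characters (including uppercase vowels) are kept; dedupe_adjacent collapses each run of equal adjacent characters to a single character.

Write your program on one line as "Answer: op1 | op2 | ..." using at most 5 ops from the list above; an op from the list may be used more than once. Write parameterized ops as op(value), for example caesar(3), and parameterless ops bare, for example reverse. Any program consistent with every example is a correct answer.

drop_vowels | caesar(11) | caesar(19) | caesar(10) | reverse

Check, running the answer program on each example:
  "kxtxvvwh" -> "kxtxvvwh" -> "vieigghs" -> "obxbzzal" -> "ylhljjkv" -> "vkjjlhly"
  "irhigscpe" -> "rhgscp" -> "csrdna" -> "vlkwgt" -> "fvugqd" -> "dqguvf"
  "aylcqyylyne" -> "ylcqyylyn" -> "jwnbjjwjy" -> "cpguccpcr" -> "mzqemmzmb" -> "bmzmmeqzm"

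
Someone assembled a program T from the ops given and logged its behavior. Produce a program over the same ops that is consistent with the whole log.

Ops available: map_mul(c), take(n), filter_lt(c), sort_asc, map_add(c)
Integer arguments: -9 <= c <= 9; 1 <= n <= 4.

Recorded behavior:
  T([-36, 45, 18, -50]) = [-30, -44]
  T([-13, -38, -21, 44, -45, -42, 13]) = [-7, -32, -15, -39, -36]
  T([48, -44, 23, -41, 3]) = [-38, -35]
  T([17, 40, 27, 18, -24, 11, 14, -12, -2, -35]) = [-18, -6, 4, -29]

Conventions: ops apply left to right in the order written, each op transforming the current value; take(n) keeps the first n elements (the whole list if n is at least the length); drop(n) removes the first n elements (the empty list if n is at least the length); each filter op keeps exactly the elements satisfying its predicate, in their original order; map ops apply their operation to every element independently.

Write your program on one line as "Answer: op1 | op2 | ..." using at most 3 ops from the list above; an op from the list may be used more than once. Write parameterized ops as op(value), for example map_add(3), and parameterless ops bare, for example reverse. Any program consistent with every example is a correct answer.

map_add(8) | map_add(-2) | filter_lt(6)

Check, running the answer program on each example:
  [-36, 45, 18, -50] -> [-28, 53, 26, -42] -> [-30, 51, 24, -44] -> [-30, -44]
  [-13, -38, -21, 44, -45, -42, 13] -> [-5, -30, -13, 52, -37, -34, 21] -> [-7, -32, -15, 50, -39, -36, 19] -> [-7, -32, -15, -39, -36]
  [48, -44, 23, -41, 3] -> [56, -36, 31, -33, 11] -> [54, -38, 29, -35, 9] -> [-38, -35]
  [17, 40, 27, 18, -24, 11, 14, -12, -2, -35] -> [25, 48, 35, 26, -16, 19, 22, -4, 6, -27] -> [23, 46, 33, 24, -18, 17, 20, -6, 4, -29] -> [-18, -6, 4, -29]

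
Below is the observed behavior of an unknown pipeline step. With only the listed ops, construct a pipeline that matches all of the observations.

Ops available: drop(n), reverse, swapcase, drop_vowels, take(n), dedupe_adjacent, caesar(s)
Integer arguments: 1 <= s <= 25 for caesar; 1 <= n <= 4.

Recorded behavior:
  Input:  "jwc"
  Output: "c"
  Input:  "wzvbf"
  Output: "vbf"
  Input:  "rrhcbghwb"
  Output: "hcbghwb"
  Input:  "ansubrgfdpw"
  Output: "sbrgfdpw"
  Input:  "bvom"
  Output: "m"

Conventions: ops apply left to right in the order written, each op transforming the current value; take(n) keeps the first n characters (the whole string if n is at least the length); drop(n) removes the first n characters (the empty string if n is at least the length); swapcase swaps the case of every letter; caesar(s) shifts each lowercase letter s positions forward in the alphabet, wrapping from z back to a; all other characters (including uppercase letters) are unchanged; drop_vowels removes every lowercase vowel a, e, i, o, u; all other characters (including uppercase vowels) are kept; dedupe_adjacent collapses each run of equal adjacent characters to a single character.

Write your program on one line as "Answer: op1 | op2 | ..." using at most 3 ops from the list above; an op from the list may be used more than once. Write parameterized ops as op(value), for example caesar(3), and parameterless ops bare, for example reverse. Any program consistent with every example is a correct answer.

drop(2) | drop_vowels

Check, running the answer program on each example:
  "jwc" -> "c" -> "c"
  "wzvbf" -> "vbf" -> "vbf"
  "rrhcbghwb" -> "hcbghwb" -> "hcbghwb"
  "ansubrgfdpw" -> "subrgfdpw" -> "sbrgfdpw"
  "bvom" -> "om" -> "m"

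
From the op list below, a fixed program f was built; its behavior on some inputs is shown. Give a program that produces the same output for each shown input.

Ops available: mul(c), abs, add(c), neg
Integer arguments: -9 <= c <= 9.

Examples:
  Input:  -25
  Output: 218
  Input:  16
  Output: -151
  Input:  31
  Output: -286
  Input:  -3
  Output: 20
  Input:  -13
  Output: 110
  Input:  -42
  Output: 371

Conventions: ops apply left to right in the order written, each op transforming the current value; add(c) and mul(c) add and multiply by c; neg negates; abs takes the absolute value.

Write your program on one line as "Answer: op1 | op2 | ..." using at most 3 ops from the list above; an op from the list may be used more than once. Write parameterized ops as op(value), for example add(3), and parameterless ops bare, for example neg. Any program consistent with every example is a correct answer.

mul(-9) | add(-7)

Check, running the answer program on each example:
  -25 -> 225 -> 218
  16 -> -144 -> -151
  31 -> -279 -> -286
  -3 -> 27 -> 20
  -13 -> 117 -> 110
  -42 -> 378 -> 371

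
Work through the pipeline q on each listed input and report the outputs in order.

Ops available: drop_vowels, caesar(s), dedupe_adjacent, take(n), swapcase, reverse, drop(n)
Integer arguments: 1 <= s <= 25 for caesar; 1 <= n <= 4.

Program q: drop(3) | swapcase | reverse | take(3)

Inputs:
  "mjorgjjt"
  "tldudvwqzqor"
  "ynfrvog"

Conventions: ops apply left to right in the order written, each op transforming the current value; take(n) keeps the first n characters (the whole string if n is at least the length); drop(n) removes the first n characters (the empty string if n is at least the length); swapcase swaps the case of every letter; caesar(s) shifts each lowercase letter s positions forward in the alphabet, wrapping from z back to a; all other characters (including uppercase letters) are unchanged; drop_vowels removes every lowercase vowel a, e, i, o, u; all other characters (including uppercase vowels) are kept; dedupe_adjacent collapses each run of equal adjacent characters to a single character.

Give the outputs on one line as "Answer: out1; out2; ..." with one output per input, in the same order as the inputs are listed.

Execution, op by op:
  "mjorgjjt" -> "rgjjt" -> "RGJJT" -> "TJJGR" -> "TJJ"
  "tldudvwqzqor" -> "udvwqzqor" -> "UDVWQZQOR" -> "ROQZQWVDU" -> "ROQ"
  "ynfrvog" -> "rvog" -> "RVOG" -> "GOVR" -> "GOV"

"TJJ"; "ROQ"; "GOV"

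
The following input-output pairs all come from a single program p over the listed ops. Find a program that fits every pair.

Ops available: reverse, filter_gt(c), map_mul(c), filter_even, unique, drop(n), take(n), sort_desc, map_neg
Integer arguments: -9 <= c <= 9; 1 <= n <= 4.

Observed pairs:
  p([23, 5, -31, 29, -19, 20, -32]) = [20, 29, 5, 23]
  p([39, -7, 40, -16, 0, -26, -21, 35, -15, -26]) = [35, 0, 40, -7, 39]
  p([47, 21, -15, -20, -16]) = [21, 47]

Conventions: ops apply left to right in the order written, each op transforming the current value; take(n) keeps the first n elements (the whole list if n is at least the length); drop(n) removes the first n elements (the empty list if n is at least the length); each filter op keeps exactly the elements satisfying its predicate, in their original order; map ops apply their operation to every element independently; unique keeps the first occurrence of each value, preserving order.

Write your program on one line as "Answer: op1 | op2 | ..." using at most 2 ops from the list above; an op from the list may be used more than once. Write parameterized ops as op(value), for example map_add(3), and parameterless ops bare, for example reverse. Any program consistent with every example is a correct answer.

filter_gt(-8) | reverse

Check, running the answer program on each example:
  [23, 5, -31, 29, -19, 20, -32] -> [23, 5, 29, 20] -> [20, 29, 5, 23]
  [39, -7, 40, -16, 0, -26, -21, 35, -15, -26] -> [39, -7, 40, 0, 35] -> [35, 0, 40, -7, 39]
  [47, 21, -15, -20, -16] -> [47, 21] -> [21, 47]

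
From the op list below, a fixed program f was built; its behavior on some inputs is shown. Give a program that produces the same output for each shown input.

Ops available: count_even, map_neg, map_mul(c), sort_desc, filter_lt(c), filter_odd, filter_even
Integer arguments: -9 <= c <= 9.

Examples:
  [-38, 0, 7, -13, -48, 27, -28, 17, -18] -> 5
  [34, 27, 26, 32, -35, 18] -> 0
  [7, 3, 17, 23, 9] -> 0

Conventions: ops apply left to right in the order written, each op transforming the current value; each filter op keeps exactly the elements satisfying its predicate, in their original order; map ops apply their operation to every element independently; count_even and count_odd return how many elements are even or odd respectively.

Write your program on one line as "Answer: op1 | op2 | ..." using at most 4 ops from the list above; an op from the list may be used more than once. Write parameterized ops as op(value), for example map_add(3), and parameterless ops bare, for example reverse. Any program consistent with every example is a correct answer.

filter_even | filter_lt(4) | sort_desc | count_even

Check, running the answer program on each example:
  [-38, 0, 7, -13, -48, 27, -28, 17, -18] -> [-38, 0, -48, -28, -18] -> [-38, 0, -48, -28, -18] -> [0, -18, -28, -38, -48] -> 5
  [34, 27, 26, 32, -35, 18] -> [34, 26, 32, 18] -> [] -> [] -> 0
  [7, 3, 17, 23, 9] -> [] -> [] -> [] -> 0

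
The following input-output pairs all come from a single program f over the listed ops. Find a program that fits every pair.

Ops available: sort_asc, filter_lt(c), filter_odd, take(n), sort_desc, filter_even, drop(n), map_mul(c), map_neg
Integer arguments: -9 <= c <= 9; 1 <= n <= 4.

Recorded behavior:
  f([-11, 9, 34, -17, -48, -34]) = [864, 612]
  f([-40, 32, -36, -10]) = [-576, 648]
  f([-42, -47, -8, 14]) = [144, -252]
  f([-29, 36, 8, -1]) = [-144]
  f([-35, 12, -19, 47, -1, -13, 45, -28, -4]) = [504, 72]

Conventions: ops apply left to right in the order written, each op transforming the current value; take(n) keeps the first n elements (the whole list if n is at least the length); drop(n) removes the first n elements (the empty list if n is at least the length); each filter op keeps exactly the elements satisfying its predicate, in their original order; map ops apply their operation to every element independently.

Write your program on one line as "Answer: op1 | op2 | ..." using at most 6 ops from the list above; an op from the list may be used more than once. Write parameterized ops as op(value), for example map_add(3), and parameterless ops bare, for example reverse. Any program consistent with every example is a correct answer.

filter_even | map_mul(3) | take(3) | map_mul(-6) | drop(1)

Check, running the answer program on each example:
  [-11, 9, 34, -17, -48, -34] -> [34, -48, -34] -> [102, -144, -102] -> [102, -144, -102] -> [-612, 864, 612] -> [864, 612]
  [-40, 32, -36, -10] -> [-40, 32, -36, -10] -> [-120, 96, -108, -30] -> [-120, 96, -108] -> [720, -576, 648] -> [-576, 648]
  [-42, -47, -8, 14] -> [-42, -8, 14] -> [-126, -24, 42] -> [-126, -24, 42] -> [756, 144, -252] -> [144, -252]
  [-29, 36, 8, -1] -> [36, 8] -> [108, 24] -> [108, 24] -> [-648, -144] -> [-144]
  [-35, 12, -19, 47, -1, -13, 45, -28, -4] -> [12, -28, -4] -> [36, -84, -12] -> [36, -84, -12] -> [-216, 504, 72] -> [504, 72]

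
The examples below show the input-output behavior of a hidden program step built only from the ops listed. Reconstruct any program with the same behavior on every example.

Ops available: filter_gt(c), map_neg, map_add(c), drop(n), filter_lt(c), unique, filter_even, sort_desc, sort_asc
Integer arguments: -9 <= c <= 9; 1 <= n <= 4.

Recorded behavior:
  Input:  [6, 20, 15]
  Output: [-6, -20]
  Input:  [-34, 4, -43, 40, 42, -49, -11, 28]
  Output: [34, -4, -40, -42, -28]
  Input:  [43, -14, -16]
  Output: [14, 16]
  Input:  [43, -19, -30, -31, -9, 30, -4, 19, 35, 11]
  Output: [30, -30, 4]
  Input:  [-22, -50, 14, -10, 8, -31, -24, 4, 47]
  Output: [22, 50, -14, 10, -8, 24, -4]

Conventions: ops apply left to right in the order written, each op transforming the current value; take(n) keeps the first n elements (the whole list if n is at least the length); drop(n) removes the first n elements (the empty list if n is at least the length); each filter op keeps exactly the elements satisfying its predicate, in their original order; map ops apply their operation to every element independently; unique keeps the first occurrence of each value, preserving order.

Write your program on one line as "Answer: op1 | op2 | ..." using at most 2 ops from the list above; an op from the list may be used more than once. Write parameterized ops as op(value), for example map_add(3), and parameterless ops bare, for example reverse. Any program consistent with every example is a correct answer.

map_neg | filter_even

Check, running the answer program on each example:
  [6, 20, 15] -> [-6, -20, -15] -> [-6, -20]
  [-34, 4, -43, 40, 42, -49, -11, 28] -> [34, -4, 43, -40, -42, 49, 11, -28] -> [34, -4, -40, -42, -28]
  [43, -14, -16] -> [-43, 14, 16] -> [14, 16]
  [43, -19, -30, -31, -9, 30, -4, 19, 35, 11] -> [-43, 19, 30, 31, 9, -30, 4, -19, -35, -11] -> [30, -30, 4]
  [-22, -50, 14, -10, 8, -31, -24, 4, 47] -> [22, 50, -14, 10, -8, 31, 24, -4, -47] -> [22, 50, -14, 10, -8, 24, -4]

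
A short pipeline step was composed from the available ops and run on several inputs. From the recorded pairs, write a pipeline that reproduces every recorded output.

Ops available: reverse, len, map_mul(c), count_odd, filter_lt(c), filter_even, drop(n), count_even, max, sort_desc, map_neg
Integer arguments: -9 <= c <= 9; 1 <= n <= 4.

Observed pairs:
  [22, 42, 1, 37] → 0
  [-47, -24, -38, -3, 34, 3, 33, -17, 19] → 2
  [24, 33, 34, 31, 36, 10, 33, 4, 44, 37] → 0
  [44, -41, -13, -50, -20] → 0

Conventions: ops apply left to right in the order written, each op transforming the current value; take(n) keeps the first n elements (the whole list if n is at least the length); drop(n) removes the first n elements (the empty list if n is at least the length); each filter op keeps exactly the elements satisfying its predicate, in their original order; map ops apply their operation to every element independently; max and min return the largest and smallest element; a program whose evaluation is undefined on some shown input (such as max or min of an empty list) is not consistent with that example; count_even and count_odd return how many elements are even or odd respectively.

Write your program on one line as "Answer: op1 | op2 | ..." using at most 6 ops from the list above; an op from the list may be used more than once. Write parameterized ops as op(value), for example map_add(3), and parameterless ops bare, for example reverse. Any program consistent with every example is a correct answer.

reverse | filter_lt(9) | map_mul(9) | drop(3) | map_mul(-7) | count_even

Check, running the answer program on each example:
  [22, 42, 1, 37] -> [37, 1, 42, 22] -> [1] -> [9] -> [] -> [] -> 0
  [-47, -24, -38, -3, 34, 3, 33, -17, 19] -> [19, -17, 33, 3, 34, -3, -38, -24, -47] -> [-17, 3, -3, -38, -24, -47] -> [-153, 27, -27, -342, -216, -423] -> [-342, -216, -423] -> [2394, 1512, 2961] -> 2
  [24, 33, 34, 31, 36, 10, 33, 4, 44, 37] -> [37, 44, 4, 33, 10, 36, 31, 34, 33, 24] -> [4] -> [36] -> [] -> [] -> 0
  [44, -41, -13, -50, -20] -> [-20, -50, -13, -41, 44] -> [-20, -50, -13, -41] -> [-180, -450, -117, -369] -> [-369] -> [2583] -> 0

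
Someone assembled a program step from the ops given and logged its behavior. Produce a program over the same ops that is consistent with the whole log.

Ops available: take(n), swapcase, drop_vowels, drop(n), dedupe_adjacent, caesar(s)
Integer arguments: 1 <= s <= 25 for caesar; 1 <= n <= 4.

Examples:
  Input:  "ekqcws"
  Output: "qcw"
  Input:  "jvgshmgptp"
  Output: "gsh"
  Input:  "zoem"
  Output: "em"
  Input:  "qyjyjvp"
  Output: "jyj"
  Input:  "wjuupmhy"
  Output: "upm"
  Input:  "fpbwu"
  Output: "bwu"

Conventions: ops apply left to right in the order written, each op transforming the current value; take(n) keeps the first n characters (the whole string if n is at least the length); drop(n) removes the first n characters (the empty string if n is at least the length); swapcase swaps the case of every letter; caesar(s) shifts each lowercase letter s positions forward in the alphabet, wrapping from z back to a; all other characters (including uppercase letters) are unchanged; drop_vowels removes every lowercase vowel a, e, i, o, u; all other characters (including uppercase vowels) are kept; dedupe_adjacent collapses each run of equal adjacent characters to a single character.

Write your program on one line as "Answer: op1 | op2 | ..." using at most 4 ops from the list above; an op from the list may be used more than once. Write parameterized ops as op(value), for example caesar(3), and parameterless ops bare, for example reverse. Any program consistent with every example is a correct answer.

dedupe_adjacent | drop(2) | take(3)

Check, running the answer program on each example:
  "ekqcws" -> "ekqcws" -> "qcws" -> "qcw"
  "jvgshmgptp" -> "jvgshmgptp" -> "gshmgptp" -> "gsh"
  "zoem" -> "zoem" -> "em" -> "em"
  "qyjyjvp" -> "qyjyjvp" -> "jyjvp" -> "jyj"
  "wjuupmhy" -> "wjupmhy" -> "upmhy" -> "upm"
  "fpbwu" -> "fpbwu" -> "bwu" -> "bwu"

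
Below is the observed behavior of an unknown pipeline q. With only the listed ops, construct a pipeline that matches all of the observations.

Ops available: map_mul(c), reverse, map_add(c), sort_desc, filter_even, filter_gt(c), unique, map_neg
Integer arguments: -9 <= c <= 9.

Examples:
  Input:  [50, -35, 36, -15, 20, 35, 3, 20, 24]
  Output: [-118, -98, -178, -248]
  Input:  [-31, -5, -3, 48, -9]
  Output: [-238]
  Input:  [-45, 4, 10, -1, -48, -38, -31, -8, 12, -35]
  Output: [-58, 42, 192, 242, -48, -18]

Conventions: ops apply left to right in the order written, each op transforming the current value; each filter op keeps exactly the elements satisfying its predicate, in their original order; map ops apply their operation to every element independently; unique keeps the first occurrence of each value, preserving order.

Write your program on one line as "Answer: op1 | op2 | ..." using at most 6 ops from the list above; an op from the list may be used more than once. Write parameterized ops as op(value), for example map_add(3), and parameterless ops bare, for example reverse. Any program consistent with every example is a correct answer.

map_mul(5) | map_neg | map_add(2) | reverse | unique | filter_even

Check, running the answer program on each example:
  [50, -35, 36, -15, 20, 35, 3, 20, 24] -> [250, -175, 180, -75, 100, 175, 15, 100, 120] -> [-250, 175, -180, 75, -100, -175, -15, -100, -120] -> [-248, 177, -178, 77, -98, -173, -13, -98, -118] -> [-118, -98, -13, -173, -98, 77, -178, 177, -248] -> [-118, -98, -13, -173, 77, -178, 177, -248] -> [-118, -98, -178, -248]
  [-31, -5, -3, 48, -9] -> [-155, -25, -15, 240, -45] -> [155, 25, 15, -240, 45] -> [157, 27, 17, -238, 47] -> [47, -238, 17, 27, 157] -> [47, -238, 17, 27, 157] -> [-238]
  [-45, 4, 10, -1, -48, -38, -31, -8, 12, -35] -> [-225, 20, 50, -5, -240, -190, -155, -40, 60, -175] -> [225, -20, -50, 5, 240, 190, 155, 40, -60, 175] -> [227, -18, -48, 7, 242, 192, 157, 42, -58, 177] -> [177, -58, 42, 157, 192, 242, 7, -48, -18, 227] -> [177, -58, 42, 157, 192, 242, 7, -48, -18, 227] -> [-58, 42, 192, 242, -48, -18]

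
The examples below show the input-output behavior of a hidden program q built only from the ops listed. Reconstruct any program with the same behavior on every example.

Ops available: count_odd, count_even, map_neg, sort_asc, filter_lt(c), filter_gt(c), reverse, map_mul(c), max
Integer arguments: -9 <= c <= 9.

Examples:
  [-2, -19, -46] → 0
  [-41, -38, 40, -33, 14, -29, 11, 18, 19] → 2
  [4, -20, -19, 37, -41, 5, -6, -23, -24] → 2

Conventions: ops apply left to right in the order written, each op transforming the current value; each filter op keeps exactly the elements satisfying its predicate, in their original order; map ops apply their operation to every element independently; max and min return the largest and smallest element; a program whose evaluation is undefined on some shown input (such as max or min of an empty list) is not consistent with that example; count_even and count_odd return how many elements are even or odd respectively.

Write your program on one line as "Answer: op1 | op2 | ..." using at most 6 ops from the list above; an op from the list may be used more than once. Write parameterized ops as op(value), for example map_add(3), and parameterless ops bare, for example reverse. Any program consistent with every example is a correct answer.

filter_gt(-8) | reverse | sort_asc | reverse | count_odd

Check, running the answer program on each example:
  [-2, -19, -46] -> [-2] -> [-2] -> [-2] -> [-2] -> 0
  [-41, -38, 40, -33, 14, -29, 11, 18, 19] -> [40, 14, 11, 18, 19] -> [19, 18, 11, 14, 40] -> [11, 14, 18, 19, 40] -> [40, 19, 18, 14, 11] -> 2
  [4, -20, -19, 37, -41, 5, -6, -23, -24] -> [4, 37, 5, -6] -> [-6, 5, 37, 4] -> [-6, 4, 5, 37] -> [37, 5, 4, -6] -> 2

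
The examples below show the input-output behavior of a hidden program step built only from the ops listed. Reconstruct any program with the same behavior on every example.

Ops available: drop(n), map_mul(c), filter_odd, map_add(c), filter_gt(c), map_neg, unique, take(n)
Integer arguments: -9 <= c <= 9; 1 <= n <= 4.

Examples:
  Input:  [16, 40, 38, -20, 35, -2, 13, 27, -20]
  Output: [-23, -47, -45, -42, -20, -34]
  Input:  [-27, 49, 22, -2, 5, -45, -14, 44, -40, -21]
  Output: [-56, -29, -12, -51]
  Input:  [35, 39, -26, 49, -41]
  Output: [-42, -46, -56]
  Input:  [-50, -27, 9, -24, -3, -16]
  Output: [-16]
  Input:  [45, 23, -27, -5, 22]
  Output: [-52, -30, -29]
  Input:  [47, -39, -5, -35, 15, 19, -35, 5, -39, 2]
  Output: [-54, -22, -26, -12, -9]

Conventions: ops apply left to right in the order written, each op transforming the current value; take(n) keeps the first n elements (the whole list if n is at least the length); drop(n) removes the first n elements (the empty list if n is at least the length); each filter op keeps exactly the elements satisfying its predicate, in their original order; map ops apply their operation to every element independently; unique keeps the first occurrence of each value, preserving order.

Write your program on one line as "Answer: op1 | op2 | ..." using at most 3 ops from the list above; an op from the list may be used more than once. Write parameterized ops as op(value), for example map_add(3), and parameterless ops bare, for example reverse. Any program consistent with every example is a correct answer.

filter_gt(-1) | map_neg | map_add(-7)

Check, running the answer program on each example:
  [16, 40, 38, -20, 35, -2, 13, 27, -20] -> [16, 40, 38, 35, 13, 27] -> [-16, -40, -38, -35, -13, -27] -> [-23, -47, -45, -42, -20, -34]
  [-27, 49, 22, -2, 5, -45, -14, 44, -40, -21] -> [49, 22, 5, 44] -> [-49, -22, -5, -44] -> [-56, -29, -12, -51]
  [35, 39, -26, 49, -41] -> [35, 39, 49] -> [-35, -39, -49] -> [-42, -46, -56]
  [-50, -27, 9, -24, -3, -16] -> [9] -> [-9] -> [-16]
  [45, 23, -27, -5, 22] -> [45, 23, 22] -> [-45, -23, -22] -> [-52, -30, -29]
  [47, -39, -5, -35, 15, 19, -35, 5, -39, 2] -> [47, 15, 19, 5, 2] -> [-47, -15, -19, -5, -2] -> [-54, -22, -26, -12, -9]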